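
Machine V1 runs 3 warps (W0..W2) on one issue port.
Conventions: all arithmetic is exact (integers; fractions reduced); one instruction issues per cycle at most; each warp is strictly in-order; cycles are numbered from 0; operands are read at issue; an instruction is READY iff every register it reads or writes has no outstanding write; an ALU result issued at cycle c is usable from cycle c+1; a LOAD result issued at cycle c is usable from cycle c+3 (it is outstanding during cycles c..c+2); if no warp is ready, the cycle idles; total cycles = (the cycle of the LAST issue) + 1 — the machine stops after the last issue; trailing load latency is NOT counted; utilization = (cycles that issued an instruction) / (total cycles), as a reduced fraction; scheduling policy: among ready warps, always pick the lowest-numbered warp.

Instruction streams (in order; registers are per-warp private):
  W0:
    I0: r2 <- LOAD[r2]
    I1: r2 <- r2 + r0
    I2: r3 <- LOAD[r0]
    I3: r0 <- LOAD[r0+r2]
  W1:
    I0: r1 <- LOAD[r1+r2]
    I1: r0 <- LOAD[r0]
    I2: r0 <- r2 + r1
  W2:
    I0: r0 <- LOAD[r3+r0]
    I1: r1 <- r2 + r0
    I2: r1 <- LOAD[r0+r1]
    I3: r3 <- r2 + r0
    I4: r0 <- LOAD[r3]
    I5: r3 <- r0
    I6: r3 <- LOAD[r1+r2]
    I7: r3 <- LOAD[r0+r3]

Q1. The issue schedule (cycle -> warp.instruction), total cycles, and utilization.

cycle 0: W0.I0
cycle 1: W1.I0
cycle 2: W1.I1
cycle 3: W0.I1
cycle 4: W0.I2
cycle 5: W0.I3
cycle 6: W1.I2
cycle 7: W2.I0
cycle 8: idle
cycle 9: idle
cycle 10: W2.I1
cycle 11: W2.I2
cycle 12: W2.I3
cycle 13: W2.I4
cycle 14: idle
cycle 15: idle
cycle 16: W2.I5
cycle 17: W2.I6
cycle 18: idle
cycle 19: idle
cycle 20: W2.I7

Answer: 21 cycles, utilization 5/7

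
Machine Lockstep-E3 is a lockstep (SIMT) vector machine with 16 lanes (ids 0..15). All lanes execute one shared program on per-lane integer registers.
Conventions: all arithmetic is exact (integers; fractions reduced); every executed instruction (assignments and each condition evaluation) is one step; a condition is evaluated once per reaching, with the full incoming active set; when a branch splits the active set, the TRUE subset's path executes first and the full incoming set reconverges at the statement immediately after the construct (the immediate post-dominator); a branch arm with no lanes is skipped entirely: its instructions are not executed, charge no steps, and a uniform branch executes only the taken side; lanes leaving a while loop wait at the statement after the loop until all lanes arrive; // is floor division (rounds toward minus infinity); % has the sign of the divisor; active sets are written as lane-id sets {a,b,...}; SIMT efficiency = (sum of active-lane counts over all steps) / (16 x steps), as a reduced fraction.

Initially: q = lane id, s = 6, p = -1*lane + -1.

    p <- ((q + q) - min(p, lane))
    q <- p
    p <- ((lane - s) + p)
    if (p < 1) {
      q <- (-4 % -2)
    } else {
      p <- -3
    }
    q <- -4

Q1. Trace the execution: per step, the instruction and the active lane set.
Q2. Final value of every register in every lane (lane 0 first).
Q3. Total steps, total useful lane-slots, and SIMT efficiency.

step 0: p <- ((q + q) - min(p, lane)) {0,1,2,3,4,5,6,7,8,9,10,11,12,13,14,15}
step 1: q <- p                       {0,1,2,3,4,5,6,7,8,9,10,11,12,13,14,15}
step 2: p <- ((lane - s) + p)        {0,1,2,3,4,5,6,7,8,9,10,11,12,13,14,15}
step 3: eval (p < 1)                 {0,1,2,3,4,5,6,7,8,9,10,11,12,13,14,15}
step 4: q <- (-4 % -2)               {0,1}
step 5: p <- -3                      {2,3,4,5,6,7,8,9,10,11,12,13,14,15}
step 6: q <- -4                      {0,1,2,3,4,5,6,7,8,9,10,11,12,13,14,15}

Answer: 7 steps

q: -4,-4,-4,-4,-4,-4,-4,-4,-4,-4,-4,-4,-4,-4,-4,-4
s: 6,6,6,6,6,6,6,6,6,6,6,6,6,6,6,6
p: -5,-1,-3,-3,-3,-3,-3,-3,-3,-3,-3,-3,-3,-3,-3,-3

steps = 7; useful = 96; efficiency = 96/112 = 6/7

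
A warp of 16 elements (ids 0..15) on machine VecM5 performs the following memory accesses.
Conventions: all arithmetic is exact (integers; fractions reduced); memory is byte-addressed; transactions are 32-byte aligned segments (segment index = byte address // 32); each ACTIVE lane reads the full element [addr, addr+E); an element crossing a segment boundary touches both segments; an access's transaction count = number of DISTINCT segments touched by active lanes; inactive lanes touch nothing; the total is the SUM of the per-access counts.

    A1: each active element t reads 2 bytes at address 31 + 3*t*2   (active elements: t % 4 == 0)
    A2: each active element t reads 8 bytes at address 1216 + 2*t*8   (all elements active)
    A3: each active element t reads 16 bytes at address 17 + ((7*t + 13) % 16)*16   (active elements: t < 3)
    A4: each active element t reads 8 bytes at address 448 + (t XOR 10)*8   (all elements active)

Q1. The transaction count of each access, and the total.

A1: 4 transactions
A2: 8 transactions
A3: 4 transactions
A4: 4 transactions

Answer: 4,8,4,4; total 20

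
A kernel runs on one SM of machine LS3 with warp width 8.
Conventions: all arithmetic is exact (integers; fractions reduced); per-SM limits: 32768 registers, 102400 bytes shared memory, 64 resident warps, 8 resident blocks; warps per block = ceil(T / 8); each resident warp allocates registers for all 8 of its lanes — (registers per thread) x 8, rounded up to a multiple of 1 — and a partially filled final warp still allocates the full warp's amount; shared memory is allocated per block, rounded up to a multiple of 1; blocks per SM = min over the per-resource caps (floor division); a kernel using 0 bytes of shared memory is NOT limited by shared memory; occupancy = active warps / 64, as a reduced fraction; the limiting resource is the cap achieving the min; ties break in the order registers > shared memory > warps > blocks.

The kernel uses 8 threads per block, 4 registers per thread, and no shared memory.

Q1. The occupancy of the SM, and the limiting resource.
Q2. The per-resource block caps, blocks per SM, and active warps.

Answer: occupancy 1/8, limited by blocks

registers: 1024 blocks
shared memory: no limit (kernel uses none)
warps: 64 blocks
blocks: 8 blocks

Answer: 8 blocks, 8 active warps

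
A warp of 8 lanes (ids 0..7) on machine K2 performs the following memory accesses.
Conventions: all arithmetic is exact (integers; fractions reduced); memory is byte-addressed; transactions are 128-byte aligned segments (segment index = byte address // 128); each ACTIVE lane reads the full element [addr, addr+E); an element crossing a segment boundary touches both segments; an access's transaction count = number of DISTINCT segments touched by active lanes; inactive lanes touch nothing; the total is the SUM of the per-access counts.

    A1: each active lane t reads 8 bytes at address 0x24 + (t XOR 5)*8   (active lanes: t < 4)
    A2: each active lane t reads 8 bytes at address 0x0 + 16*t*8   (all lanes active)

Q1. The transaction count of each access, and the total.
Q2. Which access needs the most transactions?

A1: 1 transaction
A2: 8 transactions

Answer: 1,8; total 9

Answer: A2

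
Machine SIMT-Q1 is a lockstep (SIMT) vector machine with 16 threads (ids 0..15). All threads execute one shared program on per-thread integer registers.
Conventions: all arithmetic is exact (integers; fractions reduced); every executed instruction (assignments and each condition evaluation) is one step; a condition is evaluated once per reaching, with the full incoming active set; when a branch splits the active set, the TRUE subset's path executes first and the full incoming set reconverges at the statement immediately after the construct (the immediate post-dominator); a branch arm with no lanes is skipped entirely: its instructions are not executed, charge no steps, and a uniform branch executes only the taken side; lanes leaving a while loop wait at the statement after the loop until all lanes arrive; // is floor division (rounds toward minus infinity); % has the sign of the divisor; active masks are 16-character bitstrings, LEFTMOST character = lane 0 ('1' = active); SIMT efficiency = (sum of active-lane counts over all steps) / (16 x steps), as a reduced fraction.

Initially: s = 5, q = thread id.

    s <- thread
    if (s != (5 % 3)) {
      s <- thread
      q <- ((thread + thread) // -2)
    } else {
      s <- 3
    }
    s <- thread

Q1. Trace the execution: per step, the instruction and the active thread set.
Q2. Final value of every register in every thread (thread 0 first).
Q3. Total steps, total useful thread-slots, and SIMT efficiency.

step 0: s <- thread                  1111111111111111
step 1: eval (s != (5 % 3))          1111111111111111
step 2: s <- thread                  1101111111111111
step 3: q <- ((thread + thread) // -2) 1101111111111111
step 4: s <- 3                       0010000000000000
step 5: s <- thread                  1111111111111111

Answer: 6 steps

s: 0,1,2,3,4,5,6,7,8,9,10,11,12,13,14,15
q: 0,-1,2,-3,-4,-5,-6,-7,-8,-9,-10,-11,-12,-13,-14,-15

steps = 6; useful = 79; efficiency = 79/96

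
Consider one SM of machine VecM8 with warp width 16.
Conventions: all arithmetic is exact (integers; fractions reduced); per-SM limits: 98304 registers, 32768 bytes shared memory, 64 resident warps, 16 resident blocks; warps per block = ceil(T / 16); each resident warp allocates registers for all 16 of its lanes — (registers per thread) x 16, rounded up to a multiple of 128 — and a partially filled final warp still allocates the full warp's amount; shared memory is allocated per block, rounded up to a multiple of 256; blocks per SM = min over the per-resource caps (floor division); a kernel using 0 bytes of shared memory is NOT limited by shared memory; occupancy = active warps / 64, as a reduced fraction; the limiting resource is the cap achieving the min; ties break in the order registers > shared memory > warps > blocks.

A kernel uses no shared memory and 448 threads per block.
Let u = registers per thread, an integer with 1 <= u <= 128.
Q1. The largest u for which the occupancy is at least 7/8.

Answer: u = 104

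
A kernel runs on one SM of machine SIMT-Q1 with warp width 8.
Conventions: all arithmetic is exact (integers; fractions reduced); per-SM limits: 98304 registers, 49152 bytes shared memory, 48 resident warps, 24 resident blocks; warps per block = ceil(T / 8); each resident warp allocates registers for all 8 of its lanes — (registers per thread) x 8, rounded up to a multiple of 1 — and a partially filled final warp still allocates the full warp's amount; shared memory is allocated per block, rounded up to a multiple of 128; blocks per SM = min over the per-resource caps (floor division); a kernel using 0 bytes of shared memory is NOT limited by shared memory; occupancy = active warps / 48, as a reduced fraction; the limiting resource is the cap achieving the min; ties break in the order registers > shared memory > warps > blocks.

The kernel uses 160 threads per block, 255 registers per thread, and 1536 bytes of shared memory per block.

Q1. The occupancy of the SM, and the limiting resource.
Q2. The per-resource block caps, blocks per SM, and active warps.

Answer: occupancy 5/6, limited by registers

registers: 2 blocks
shared memory: 32 blocks
warps: 2 blocks
blocks: 24 blocks

Answer: 2 blocks, 40 active warps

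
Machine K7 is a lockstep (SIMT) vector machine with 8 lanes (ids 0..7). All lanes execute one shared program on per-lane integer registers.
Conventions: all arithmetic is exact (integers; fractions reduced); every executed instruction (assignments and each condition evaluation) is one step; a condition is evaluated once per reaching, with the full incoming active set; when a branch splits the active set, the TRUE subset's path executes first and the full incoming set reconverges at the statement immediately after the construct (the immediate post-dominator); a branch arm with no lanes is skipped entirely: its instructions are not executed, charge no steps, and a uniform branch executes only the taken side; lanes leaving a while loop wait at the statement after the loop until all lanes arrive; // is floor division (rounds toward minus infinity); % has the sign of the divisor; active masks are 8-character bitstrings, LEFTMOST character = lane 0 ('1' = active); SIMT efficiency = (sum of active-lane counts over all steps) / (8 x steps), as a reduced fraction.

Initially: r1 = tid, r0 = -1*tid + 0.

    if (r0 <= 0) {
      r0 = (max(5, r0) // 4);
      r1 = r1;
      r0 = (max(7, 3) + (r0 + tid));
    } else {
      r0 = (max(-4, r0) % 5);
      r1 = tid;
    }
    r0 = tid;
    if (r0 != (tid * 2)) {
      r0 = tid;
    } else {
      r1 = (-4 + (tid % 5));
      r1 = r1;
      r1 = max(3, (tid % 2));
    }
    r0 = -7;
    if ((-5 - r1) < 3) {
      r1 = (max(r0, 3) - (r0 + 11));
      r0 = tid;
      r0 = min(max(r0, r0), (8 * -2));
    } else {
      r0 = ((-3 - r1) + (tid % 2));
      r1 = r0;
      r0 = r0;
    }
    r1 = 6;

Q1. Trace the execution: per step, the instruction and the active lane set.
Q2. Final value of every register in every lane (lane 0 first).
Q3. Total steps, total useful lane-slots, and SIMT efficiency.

step 0: eval (r0 <= 0)               11111111
step 1: r0 <- (max(5, r0) // 4)      11111111
step 2: r1 <- r1                     11111111
step 3: r0 <- (max(7, 3) + (r0 + tid)) 11111111
step 4: r0 <- tid                    11111111
step 5: eval (r0 != (tid * 2))       11111111
step 6: r0 <- tid                    01111111
step 7: r1 <- (-4 + (tid % 5))       10000000
step 8: r1 <- r1                     10000000
step 9: r1 <- max(3, (tid % 2))      10000000
step 10: r0 <- -7                     11111111
step 11: eval ((-5 - r1) < 3)         11111111
step 12: r1 <- (max(r0, 3) - (r0 + 11)) 11111111
step 13: r0 <- tid                    11111111
step 14: r0 <- min(max(r0, r0), (8 * -2)) 11111111
step 15: r1 <- 6                      11111111

Answer: 16 steps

r1: 6,6,6,6,6,6,6,6
r0: -16,-16,-16,-16,-16,-16,-16,-16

steps = 16; useful = 106; efficiency = 106/128 = 53/64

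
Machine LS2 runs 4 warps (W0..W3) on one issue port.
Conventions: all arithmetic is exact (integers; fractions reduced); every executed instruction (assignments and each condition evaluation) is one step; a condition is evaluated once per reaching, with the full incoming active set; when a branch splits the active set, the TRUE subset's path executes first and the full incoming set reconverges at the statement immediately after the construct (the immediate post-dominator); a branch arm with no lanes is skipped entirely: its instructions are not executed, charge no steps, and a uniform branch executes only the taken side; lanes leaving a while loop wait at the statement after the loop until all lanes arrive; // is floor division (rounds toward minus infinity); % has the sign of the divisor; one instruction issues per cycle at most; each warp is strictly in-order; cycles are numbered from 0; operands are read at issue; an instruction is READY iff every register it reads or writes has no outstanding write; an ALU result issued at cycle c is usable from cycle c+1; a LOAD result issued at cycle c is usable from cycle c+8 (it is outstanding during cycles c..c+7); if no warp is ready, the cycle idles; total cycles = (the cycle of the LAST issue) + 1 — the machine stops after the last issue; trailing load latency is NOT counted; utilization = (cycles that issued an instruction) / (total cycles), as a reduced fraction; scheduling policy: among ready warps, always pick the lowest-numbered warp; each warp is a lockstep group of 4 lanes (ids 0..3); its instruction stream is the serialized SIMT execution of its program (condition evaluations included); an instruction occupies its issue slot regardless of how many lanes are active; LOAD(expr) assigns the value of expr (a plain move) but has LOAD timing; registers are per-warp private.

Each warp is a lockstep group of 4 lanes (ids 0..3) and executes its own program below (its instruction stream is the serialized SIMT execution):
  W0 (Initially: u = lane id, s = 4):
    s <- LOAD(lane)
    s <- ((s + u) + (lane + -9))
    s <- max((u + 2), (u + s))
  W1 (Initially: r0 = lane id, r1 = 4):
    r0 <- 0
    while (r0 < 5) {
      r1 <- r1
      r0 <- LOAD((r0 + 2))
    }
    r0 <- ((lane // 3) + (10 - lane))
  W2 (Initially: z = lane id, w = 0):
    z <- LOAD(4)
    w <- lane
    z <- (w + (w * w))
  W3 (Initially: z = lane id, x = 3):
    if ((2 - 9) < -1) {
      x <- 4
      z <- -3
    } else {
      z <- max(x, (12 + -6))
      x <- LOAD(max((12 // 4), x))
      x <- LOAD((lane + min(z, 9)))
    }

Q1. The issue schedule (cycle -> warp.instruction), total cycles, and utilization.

cycle 0: W0.I0
cycle 1: W1.I0
cycle 2: W1.I1
cycle 3: W1.I2
cycle 4: W1.I3
cycle 5: W2.I0
cycle 6: W2.I1
cycle 7: W3.I0
cycle 8: W0.I1
cycle 9: W0.I2
cycle 10: W3.I1
cycle 11: W3.I2
cycle 12: W1.I4
cycle 13: W1.I5
cycle 14: W1.I6
cycle 15: W2.I2
cycle 16: idle
cycle 17: idle
cycle 18: idle
cycle 19: idle
cycle 20: idle
cycle 21: idle
cycle 22: W1.I7
cycle 23: W1.I8
cycle 24: W1.I9
cycle 25: idle
cycle 26: idle
cycle 27: idle
cycle 28: idle
cycle 29: idle
cycle 30: idle
cycle 31: idle
cycle 32: W1.I10
cycle 33: W1.I11

Answer: 34 cycles, utilization 21/34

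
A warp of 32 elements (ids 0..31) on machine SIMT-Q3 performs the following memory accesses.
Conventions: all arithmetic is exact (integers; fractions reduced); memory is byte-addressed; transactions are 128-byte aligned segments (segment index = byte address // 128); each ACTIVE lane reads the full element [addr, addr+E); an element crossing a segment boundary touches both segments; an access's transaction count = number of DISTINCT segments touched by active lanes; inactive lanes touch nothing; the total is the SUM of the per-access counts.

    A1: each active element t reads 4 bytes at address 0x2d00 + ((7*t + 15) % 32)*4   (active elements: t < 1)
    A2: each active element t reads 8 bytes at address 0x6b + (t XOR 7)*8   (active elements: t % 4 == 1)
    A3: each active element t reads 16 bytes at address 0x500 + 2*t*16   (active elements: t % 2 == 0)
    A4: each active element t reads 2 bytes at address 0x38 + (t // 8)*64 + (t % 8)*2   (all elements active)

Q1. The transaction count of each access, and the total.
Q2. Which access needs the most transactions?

A1: 1 transaction
A2: 3 transactions
A3: 8 transactions
A4: 3 transactions

Answer: 1,3,8,3; total 15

Answer: A3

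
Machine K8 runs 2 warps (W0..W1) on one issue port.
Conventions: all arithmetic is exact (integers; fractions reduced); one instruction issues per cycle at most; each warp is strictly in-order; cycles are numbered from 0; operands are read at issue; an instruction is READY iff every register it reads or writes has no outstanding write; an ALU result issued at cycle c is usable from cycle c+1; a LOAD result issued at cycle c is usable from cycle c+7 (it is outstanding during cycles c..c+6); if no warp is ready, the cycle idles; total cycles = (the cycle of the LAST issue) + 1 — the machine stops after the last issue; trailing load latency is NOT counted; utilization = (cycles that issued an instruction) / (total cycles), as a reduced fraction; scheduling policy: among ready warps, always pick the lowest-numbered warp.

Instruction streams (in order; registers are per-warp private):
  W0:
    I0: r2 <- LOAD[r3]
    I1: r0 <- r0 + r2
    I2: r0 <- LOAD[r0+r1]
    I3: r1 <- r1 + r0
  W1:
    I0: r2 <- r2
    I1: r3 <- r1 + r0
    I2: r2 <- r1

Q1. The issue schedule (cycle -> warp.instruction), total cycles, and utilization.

cycle 0: W0.I0
cycle 1: W1.I0
cycle 2: W1.I1
cycle 3: W1.I2
cycle 4: idle
cycle 5: idle
cycle 6: idle
cycle 7: W0.I1
cycle 8: W0.I2
cycle 9: idle
cycle 10: idle
cycle 11: idle
cycle 12: idle
cycle 13: idle
cycle 14: idle
cycle 15: W0.I3

Answer: 16 cycles, utilization 7/16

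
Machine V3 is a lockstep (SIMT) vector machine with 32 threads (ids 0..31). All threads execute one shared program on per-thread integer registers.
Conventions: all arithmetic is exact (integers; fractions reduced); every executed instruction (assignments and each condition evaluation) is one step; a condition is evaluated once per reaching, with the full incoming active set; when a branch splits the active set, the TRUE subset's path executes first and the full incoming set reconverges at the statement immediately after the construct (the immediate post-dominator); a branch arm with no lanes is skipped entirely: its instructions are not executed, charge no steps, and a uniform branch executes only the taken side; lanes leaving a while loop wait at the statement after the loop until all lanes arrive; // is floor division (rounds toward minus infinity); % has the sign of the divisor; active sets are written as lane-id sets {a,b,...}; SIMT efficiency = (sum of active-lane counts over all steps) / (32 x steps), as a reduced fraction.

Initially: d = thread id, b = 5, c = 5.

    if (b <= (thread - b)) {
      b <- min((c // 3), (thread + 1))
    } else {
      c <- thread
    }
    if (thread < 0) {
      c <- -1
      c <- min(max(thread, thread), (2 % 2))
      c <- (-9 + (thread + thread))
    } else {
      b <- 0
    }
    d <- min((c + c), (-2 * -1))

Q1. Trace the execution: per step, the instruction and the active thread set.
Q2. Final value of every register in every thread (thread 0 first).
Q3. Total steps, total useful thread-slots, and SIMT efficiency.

step 0: eval (b <= (thread - b))     {0,1,2,3,4,5,6,7,8,9,10,11,12,13,14,15,16,17,18,19,20,21,22,23,24,25,26,27,28,29,30,31}
step 1: b <- min((c // 3), (thread + 1)) {10,11,12,13,14,15,16,17,18,19,20,21,22,23,24,25,26,27,28,29,30,31}
step 2: c <- thread                  {0,1,2,3,4,5,6,7,8,9}
step 3: eval (thread < 0)            {0,1,2,3,4,5,6,7,8,9,10,11,12,13,14,15,16,17,18,19,20,21,22,23,24,25,26,27,28,29,30,31}
step 4: b <- 0                       {0,1,2,3,4,5,6,7,8,9,10,11,12,13,14,15,16,17,18,19,20,21,22,23,24,25,26,27,28,29,30,31}
step 5: d <- min((c + c), (-2 * -1)) {0,1,2,3,4,5,6,7,8,9,10,11,12,13,14,15,16,17,18,19,20,21,22,23,24,25,26,27,28,29,30,31}

Answer: 6 steps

d: 0,2,2,2,2,2,2,2,2,2,2,2,2,2,2,2,2,2,2,2,2,2,2,2,2,2,2,2,2,2,2,2
b: 0,0,0,0,0,0,0,0,0,0,0,0,0,0,0,0,0,0,0,0,0,0,0,0,0,0,0,0,0,0,0,0
c: 0,1,2,3,4,5,6,7,8,9,5,5,5,5,5,5,5,5,5,5,5,5,5,5,5,5,5,5,5,5,5,5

steps = 6; useful = 160; efficiency = 160/192 = 5/6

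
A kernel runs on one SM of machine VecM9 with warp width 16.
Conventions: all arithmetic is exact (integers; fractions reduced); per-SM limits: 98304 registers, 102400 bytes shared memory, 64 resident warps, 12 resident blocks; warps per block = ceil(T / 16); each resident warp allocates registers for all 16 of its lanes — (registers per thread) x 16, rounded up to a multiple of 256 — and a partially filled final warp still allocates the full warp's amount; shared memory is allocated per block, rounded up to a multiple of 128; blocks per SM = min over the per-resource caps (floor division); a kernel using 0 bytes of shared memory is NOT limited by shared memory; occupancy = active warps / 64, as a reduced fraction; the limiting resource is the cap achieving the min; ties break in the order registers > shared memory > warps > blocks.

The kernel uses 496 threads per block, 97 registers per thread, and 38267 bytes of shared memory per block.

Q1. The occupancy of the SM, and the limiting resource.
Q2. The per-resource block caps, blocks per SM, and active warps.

Answer: occupancy 31/64, limited by registers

registers: 1 block
shared memory: 2 blocks
warps: 2 blocks
blocks: 12 blocks

Answer: 1 block, 31 active warps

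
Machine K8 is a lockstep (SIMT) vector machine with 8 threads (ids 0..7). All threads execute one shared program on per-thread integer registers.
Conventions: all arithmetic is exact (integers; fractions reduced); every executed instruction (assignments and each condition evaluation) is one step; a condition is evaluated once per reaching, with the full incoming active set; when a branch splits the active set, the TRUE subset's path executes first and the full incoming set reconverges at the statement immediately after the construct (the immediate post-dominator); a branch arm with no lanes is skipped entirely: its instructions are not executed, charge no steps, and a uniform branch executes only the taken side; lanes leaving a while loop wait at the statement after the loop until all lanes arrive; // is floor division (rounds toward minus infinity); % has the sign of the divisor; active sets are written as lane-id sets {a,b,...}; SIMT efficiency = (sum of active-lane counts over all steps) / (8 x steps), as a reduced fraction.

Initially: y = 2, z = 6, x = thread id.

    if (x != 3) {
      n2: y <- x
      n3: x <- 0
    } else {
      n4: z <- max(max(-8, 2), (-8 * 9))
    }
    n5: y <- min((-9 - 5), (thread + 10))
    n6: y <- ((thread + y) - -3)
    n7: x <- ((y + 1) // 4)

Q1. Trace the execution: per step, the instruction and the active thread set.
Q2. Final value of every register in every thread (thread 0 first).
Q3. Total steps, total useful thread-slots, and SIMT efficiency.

step 0: eval (x != 3)                {0,1,2,3,4,5,6,7}
step 1: y <- x                       {0,1,2,4,5,6,7}
step 2: x <- 0                       {0,1,2,4,5,6,7}
step 3: z <- max(max(-8, 2), (-8 * 9)) {3}
step 4: y <- min((-9 - 5), (thread + 10)) {0,1,2,3,4,5,6,7}
step 5: y <- ((thread + y) - -3)     {0,1,2,3,4,5,6,7}
step 6: x <- ((y + 1) // 4)          {0,1,2,3,4,5,6,7}

Answer: 7 steps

y: -11,-10,-9,-8,-7,-6,-5,-4
z: 6,6,6,2,6,6,6,6
x: -3,-3,-2,-2,-2,-2,-1,-1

steps = 7; useful = 47; efficiency = 47/56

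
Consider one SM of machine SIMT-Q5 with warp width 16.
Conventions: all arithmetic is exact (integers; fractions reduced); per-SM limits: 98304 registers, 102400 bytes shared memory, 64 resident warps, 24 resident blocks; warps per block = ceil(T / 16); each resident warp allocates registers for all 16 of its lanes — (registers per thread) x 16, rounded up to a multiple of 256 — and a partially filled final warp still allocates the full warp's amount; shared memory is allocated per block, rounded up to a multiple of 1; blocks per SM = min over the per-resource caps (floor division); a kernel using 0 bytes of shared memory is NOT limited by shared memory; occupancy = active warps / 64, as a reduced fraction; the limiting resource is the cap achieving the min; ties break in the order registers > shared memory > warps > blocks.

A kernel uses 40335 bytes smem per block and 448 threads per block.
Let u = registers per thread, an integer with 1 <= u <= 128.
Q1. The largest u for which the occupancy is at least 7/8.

Answer: u = 96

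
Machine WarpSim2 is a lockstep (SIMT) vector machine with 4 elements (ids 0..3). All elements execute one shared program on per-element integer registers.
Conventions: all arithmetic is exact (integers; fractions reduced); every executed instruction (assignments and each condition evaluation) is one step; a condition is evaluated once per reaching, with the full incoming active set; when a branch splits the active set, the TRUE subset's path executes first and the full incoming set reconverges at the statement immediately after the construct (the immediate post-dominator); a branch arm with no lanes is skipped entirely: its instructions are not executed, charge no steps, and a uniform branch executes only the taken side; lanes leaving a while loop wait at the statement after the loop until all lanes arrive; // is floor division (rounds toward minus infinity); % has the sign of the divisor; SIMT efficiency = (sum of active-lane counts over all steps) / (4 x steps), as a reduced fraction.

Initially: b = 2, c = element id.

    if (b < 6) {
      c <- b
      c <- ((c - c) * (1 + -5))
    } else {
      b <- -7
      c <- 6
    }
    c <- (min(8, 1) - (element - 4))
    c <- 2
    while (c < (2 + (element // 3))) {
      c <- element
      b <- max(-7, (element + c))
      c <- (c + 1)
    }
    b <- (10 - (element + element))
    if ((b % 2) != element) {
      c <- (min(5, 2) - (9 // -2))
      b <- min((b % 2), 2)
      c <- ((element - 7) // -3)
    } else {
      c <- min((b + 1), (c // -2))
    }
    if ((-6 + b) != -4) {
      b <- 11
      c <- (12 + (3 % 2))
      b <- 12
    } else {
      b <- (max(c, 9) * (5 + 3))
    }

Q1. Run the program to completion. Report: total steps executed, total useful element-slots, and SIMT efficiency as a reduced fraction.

Answer: 20 steps, 62 useful, 31/40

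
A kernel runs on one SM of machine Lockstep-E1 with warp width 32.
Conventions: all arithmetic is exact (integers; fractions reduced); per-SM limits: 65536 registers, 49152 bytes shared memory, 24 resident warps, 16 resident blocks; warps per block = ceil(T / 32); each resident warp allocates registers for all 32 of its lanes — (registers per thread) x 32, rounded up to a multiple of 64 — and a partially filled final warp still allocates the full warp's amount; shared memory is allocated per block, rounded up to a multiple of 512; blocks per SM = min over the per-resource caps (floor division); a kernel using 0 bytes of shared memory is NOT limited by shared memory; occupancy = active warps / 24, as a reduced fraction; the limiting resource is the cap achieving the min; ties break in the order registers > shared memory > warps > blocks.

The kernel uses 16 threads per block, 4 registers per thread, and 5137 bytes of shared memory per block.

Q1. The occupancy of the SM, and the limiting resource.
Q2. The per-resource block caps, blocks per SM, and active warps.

Answer: occupancy 1/3, limited by shared memory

registers: 512 blocks
shared memory: 8 blocks
warps: 24 blocks
blocks: 16 blocks

Answer: 8 blocks, 8 active warps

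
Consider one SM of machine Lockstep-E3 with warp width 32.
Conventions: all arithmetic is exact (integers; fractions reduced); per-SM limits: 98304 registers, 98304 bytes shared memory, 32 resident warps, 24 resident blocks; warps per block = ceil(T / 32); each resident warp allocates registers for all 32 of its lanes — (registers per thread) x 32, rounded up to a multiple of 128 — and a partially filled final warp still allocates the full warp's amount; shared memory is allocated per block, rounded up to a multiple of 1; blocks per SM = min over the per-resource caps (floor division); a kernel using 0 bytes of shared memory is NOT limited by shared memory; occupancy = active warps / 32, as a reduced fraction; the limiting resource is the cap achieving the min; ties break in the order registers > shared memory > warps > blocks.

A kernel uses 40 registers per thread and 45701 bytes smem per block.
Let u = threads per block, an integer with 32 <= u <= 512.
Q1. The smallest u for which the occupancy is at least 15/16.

Answer: u = 449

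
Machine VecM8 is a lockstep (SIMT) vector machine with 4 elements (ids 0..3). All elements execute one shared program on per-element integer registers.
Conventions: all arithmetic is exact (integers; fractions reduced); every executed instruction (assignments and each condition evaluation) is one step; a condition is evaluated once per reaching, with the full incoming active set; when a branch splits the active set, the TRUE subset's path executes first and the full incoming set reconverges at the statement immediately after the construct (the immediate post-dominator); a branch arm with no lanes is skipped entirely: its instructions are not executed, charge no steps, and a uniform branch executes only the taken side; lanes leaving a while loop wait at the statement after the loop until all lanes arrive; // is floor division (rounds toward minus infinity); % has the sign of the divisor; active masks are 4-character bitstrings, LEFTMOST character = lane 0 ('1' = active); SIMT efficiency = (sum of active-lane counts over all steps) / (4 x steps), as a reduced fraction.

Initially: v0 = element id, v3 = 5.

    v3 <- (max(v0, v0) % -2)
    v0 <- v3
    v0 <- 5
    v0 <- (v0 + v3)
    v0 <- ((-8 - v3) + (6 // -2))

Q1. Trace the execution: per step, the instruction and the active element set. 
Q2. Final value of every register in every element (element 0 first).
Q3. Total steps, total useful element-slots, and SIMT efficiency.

step 0: v3 <- (max(v0, v0) % -2)     1111
step 1: v0 <- v3                     1111
step 2: v0 <- 5                      1111
step 3: v0 <- (v0 + v3)              1111
step 4: v0 <- ((-8 - v3) + (6 // -2)) 1111

Answer: 5 steps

v0: -11,-10,-11,-10
v3: 0,-1,0,-1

steps = 5; useful = 20; efficiency = 20/20 = 1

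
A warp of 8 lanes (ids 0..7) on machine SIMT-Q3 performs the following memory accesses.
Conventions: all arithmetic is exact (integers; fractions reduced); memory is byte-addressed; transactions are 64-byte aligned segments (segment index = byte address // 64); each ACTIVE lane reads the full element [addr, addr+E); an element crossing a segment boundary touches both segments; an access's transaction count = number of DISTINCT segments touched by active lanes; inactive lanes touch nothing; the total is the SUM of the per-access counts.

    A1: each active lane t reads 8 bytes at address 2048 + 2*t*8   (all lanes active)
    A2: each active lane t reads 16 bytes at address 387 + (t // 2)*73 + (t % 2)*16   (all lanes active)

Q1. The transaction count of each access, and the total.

A1: 2 transactions
A2: 4 transactions

Answer: 2,4; total 6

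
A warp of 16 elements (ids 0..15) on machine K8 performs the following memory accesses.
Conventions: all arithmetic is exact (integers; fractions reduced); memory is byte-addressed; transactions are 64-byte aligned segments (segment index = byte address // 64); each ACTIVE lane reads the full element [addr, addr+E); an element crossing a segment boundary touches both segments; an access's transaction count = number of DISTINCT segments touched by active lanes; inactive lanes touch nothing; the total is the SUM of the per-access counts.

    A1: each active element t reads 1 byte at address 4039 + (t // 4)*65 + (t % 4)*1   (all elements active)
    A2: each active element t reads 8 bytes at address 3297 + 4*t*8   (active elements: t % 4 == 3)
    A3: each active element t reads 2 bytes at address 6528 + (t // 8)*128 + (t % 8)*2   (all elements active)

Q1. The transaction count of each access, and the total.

A1: 4 transactions
A2: 4 transactions
A3: 2 transactions

Answer: 4,4,2; total 10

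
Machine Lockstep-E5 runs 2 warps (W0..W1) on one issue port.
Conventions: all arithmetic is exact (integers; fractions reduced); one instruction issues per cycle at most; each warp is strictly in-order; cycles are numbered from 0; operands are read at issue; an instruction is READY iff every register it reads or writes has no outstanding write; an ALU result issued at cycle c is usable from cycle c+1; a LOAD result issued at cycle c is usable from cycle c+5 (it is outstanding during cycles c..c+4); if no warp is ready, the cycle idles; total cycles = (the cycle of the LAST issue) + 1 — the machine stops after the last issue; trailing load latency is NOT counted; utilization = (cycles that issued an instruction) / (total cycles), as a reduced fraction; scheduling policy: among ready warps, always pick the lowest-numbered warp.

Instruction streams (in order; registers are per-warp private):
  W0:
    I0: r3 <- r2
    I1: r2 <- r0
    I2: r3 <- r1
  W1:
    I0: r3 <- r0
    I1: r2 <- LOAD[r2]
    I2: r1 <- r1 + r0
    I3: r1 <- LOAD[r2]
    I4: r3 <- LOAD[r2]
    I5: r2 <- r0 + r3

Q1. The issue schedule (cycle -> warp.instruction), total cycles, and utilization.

cycle 0: W0.I0
cycle 1: W0.I1
cycle 2: W0.I2
cycle 3: W1.I0
cycle 4: W1.I1
cycle 5: W1.I2
cycle 6: idle
cycle 7: idle
cycle 8: idle
cycle 9: W1.I3
cycle 10: W1.I4
cycle 11: idle
cycle 12: idle
cycle 13: idle
cycle 14: idle
cycle 15: W1.I5

Answer: 16 cycles, utilization 9/16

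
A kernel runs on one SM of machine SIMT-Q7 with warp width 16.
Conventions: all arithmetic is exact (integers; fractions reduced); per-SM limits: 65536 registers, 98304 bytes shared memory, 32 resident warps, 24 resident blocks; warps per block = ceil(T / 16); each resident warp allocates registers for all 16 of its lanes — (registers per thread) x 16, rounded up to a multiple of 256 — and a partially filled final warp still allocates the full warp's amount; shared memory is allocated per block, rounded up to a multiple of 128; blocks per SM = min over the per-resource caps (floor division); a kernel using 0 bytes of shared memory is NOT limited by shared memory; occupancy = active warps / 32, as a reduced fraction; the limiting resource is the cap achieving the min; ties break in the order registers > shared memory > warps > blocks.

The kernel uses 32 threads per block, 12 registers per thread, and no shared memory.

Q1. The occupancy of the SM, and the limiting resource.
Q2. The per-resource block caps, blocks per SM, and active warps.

Answer: occupancy 1, limited by warps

registers: 128 blocks
shared memory: no limit (kernel uses none)
warps: 16 blocks
blocks: 24 blocks

Answer: 16 blocks, 32 active warps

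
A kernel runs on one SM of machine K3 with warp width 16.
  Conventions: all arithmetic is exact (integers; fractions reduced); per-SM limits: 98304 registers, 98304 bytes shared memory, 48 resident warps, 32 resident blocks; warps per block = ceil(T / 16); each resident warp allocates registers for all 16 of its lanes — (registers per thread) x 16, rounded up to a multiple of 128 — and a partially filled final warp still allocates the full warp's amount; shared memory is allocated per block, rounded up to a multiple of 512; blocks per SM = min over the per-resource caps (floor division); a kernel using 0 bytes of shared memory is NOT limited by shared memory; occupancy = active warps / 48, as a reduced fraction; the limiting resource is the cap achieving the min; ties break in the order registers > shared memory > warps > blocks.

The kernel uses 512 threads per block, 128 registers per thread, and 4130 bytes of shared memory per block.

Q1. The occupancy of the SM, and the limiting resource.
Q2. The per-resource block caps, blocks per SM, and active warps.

Answer: occupancy 2/3, limited by registers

registers: 1 block
shared memory: 21 blocks
warps: 1 block
blocks: 32 blocks

Answer: 1 block, 32 active warps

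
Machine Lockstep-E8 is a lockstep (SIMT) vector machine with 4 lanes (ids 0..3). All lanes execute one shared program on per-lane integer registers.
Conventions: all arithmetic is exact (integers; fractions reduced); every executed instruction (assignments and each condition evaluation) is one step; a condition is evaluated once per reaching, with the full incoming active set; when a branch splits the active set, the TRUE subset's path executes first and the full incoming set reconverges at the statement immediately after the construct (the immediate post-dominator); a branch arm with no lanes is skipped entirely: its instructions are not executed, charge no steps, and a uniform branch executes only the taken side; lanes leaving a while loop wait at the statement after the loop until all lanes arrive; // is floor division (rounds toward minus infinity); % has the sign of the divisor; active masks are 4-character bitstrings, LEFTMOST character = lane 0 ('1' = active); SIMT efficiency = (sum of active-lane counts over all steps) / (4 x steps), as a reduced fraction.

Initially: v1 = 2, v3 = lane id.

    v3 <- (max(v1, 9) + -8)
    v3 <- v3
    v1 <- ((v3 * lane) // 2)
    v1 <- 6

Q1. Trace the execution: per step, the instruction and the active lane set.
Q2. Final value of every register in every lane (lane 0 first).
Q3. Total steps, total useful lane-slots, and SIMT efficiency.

step 0: v3 <- (max(v1, 9) + -8)      1111
step 1: v3 <- v3                     1111
step 2: v1 <- ((v3 * lane) // 2)     1111
step 3: v1 <- 6                      1111

Answer: 4 steps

v1: 6,6,6,6
v3: 1,1,1,1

steps = 4; useful = 16; efficiency = 16/16 = 1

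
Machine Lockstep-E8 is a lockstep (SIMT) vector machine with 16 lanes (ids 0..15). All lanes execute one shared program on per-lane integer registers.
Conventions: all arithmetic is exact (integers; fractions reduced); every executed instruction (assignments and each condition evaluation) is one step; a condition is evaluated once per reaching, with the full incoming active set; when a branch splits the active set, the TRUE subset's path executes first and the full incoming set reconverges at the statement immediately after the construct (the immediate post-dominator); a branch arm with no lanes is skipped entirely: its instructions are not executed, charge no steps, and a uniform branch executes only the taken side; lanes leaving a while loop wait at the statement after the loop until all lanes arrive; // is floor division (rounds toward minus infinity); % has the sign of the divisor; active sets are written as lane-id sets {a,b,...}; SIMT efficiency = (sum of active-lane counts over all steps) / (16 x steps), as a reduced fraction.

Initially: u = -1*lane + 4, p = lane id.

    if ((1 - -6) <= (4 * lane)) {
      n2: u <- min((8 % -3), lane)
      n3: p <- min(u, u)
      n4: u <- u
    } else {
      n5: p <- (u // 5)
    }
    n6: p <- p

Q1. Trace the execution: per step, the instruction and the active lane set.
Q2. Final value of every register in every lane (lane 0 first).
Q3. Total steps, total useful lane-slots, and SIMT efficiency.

step 0: eval ((1 - -6) <= (4 * lane)) {0,1,2,3,4,5,6,7,8,9,10,11,12,13,14,15}
step 1: u <- min((8 % -3), lane)     {2,3,4,5,6,7,8,9,10,11,12,13,14,15}
step 2: p <- min(u, u)               {2,3,4,5,6,7,8,9,10,11,12,13,14,15}
step 3: u <- u                       {2,3,4,5,6,7,8,9,10,11,12,13,14,15}
step 4: p <- (u // 5)                {0,1}
step 5: p <- p                       {0,1,2,3,4,5,6,7,8,9,10,11,12,13,14,15}

Answer: 6 steps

u: 4,3,-1,-1,-1,-1,-1,-1,-1,-1,-1,-1,-1,-1,-1,-1
p: 0,0,-1,-1,-1,-1,-1,-1,-1,-1,-1,-1,-1,-1,-1,-1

steps = 6; useful = 76; efficiency = 76/96 = 19/24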